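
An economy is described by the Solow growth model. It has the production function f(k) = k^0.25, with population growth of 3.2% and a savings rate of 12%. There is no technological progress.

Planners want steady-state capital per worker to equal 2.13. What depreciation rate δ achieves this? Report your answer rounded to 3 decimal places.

Steady state requires s·f(k) = (n + δ)·k, i.e. s·k^α = (n + δ)·k.
So s / (n + δ) = (k*)^(1−α) = 2.13^0.75 = 1.7631.
Therefore n + δ = s / 1.7631 = 0.12 / 1.7631 = 0.0681, so δ = 0.0681 − 0.032 = 0.0361.

δ ≈ 0.036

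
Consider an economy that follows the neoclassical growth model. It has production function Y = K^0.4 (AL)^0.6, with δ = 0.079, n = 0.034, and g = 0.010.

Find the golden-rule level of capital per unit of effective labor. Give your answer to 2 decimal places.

The golden rule sets f'(k) = n + g + δ, i.e. α·k^(α−1) = n + g + δ.
So k^(1−α) = α / (n + g + δ) = 0.4 / 0.123 = 3.2520.
k_gold = 3.2520^(1/0.6) ≈ 7.1381

k_gold ≈ 7.14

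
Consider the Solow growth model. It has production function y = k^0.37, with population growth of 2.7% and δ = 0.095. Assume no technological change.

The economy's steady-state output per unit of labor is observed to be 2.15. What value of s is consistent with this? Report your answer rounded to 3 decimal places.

At the steady state, Δk = 0, so s·k^α = (n + δ)·k.
Since y* = [s/(n + δ)]^(α/(1−α)), we have s/(n + δ) = (y*)^((1−α)/α) = 2.15^1.7027 = 3.6817.
Therefore s = 3.6817 × (n + δ) = 3.6817 × 0.122 = 0.4492.

s ≈ 0.449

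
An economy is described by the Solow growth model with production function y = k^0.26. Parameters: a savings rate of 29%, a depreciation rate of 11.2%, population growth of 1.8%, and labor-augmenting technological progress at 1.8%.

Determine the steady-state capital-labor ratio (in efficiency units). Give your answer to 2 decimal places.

k* = 2.48

Steady state requires s·f(k) = (n + g + δ)·k, i.e. s·k^α = (n + g + δ)·k.
Rearranging, k^(1−α) = s / (n + g + δ).
k^0.74 = 0.29 / (0.018 + 0.018 + 0.112) = 0.29 / 0.148 = 1.9595
k* = 1.9595^(1/0.74) ≈ 2.4819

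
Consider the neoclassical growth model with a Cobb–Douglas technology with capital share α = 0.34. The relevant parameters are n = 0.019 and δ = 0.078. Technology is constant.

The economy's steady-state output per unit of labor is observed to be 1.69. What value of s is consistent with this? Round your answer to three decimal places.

In steady state, investment equals break-even investment: s·k^α = (n + δ)·k.
Since y* = [s/(n + δ)]^(α/(1−α)), we have s/(n + δ) = (y*)^((1−α)/α) = 1.69^1.9412 = 2.7693.
Therefore s = 2.7693 × (n + δ) = 2.7693 × 0.097 = 0.2686.

s ≈ 0.269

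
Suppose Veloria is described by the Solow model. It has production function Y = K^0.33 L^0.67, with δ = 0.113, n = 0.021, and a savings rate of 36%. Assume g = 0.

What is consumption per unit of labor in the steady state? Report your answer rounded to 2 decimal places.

c* = 1.04

Steady state requires s·f(k) = (n + δ)·k, i.e. s·k^α = (n + δ)·k.
Rearranging, k^(1−α) = s / (n + δ).
k^0.67 = 0.36 / (0.021 + 0.113) = 0.36 / 0.134 = 2.6866
k* = 2.6866^(1/0.67) ≈ 4.3712
y* = (k*)^α = 4.3712^0.33 ≈ 1.6270
c* = (1 − s)·y* = (1 − 0.36) × 1.6270 ≈ 1.0413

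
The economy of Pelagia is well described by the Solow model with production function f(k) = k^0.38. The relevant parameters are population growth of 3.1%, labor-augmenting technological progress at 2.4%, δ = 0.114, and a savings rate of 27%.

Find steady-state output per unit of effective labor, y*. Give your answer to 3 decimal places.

y* ≈ 1.333

At the steady state, Δk = 0, so s·k^α = (n + g + δ)·k.
Dividing both sides by k: k^(1−α) = s / (n + g + δ).
k^0.62 = 0.27 / (0.031 + 0.024 + 0.114) = 0.27 / 0.169 = 1.5976
k* = 1.5976^(1/0.62) ≈ 2.1290
y* = (k*)^α = 2.1290^0.38 ≈ 1.3326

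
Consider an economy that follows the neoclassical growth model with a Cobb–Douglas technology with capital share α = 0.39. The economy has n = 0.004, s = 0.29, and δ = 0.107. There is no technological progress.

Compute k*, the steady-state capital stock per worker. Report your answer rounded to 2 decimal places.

In steady state, investment equals break-even investment: s·k^α = (n + δ)·k.
Rearranging, k^(1−α) = s / (n + δ).
k^0.61 = 0.29 / (0.004 + 0.107) = 0.29 / 0.111 = 2.6126
k* = 2.6126^(1/0.61) ≈ 4.8275

k* = 4.83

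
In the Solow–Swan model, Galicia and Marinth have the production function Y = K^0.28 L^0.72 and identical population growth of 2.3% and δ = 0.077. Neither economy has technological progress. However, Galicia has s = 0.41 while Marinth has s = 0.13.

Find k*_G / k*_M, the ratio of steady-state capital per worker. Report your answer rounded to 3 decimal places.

k*_G / k*_M ≈ 4.930

Steady-state k* = [s/(n + δ)]^(1/(1−α)), so the ratio is [ (s_G/(n + δ)_G) / (s_M/(n + δ)_M) ]^1.3889.
s_G/(n + δ)_G = 0.41/0.100 = 4.1000; s_M/(n + δ)_M = 0.13/0.100 = 1.3000.
Ratio = (4.1000/1.3000)^1.3889 = 3.1538^1.3889 ≈ 4.9298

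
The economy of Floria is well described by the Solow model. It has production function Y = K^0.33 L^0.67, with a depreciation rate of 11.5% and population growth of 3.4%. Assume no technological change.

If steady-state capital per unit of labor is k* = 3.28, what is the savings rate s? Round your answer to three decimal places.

s ≈ 0.330

At the steady state, Δk = 0, so s·k^α = (n + δ)·k.
So s / (n + δ) = (k*)^(1−α) = 3.28^0.67 = 2.2163.
Therefore s = 2.2163 × (n + δ) = 2.2163 × 0.149 = 0.3302.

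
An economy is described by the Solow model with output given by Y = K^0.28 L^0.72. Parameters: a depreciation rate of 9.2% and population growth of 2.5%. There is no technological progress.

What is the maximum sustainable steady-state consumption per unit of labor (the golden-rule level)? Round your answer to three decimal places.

At the golden rule, f'(k) = n + δ, so α·k^(α−1) = n + δ and k_gold = (α/(n + δ))^(1/(1−α)).
k_gold = (0.28/0.117)^(1/0.72) = 2.3932^1.3889 ≈ 3.3602
c_gold = f(k_gold) − (n + δ)·k_gold = 1.4040 − 0.117×3.3602 ≈ 1.0109

c_gold ≈ 1.011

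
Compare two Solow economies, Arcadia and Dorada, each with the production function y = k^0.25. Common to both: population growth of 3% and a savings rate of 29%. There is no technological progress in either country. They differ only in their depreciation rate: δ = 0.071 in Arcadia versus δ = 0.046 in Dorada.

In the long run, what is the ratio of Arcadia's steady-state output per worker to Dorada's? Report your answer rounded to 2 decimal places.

Steady-state y* = [s/(n + δ)]^(α/(1−α)), so the ratio is [ (s_A/(n + δ)_A) / (s_D/(n + δ)_D) ]^0.3333.
s_A/(n + δ)_A = 0.29/0.101 = 2.8713; s_D/(n + δ)_D = 0.29/0.076 = 3.8158.
Ratio = (2.8713/3.8158)^0.3333 = 0.7525^0.3333 ≈ 0.9096

ratio ≈ 0.91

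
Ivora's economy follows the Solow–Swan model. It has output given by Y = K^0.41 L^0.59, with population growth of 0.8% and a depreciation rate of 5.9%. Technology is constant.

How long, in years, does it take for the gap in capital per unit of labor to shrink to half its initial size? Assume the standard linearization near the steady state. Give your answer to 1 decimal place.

Near the steady state the convergence rate is λ = (1 − α)(n + δ).
λ = (1 − 0.41) × 0.067 = 0.59 × 0.067 = 0.03953
Half-life = ln 2 / λ = 0.6931 / 0.03953 ≈ 17.53 years

t_½ ≈ 17.5 years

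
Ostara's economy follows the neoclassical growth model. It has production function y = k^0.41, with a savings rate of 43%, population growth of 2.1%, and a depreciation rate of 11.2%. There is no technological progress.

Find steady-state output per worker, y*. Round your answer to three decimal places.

y* ≈ 2.260

At the steady state, Δk = 0, so s·k^α = (n + δ)·k.
Rearranging, k^(1−α) = s / (n + δ).
k^0.59 = 0.43 / (0.021 + 0.112) = 0.43 / 0.133 = 3.2331
k* = 3.2331^(1/0.59) ≈ 7.3074
y* = (k*)^α = 7.3074^0.41 ≈ 2.2602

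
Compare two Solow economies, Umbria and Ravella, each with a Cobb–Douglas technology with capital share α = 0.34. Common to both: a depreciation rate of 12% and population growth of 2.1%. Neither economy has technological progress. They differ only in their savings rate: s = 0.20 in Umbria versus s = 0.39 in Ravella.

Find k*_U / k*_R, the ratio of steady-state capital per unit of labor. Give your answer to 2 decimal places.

k*_U / k*_R ≈ 0.36

Steady-state k* = [s/(n + δ)]^(1/(1−α)), so the ratio is [ (s_U/(n + δ)_U) / (s_R/(n + δ)_R) ]^1.5152.
s_U/(n + δ)_U = 0.20/0.141 = 1.4184; s_R/(n + δ)_R = 0.39/0.141 = 2.7660.
Ratio = (1.4184/2.7660)^1.5152 = 0.5128^1.5152 ≈ 0.3635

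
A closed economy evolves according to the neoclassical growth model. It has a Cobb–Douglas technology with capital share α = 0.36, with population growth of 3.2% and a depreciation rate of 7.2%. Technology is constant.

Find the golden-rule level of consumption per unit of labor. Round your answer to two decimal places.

c_gold ≈ 1.29

At the golden rule, f'(k) = n + δ, so α·k^(α−1) = n + δ and k_gold = (α/(n + δ))^(1/(1−α)).
k_gold = (0.36/0.104)^(1/0.64) = 3.4615^1.5625 ≈ 6.9599
c_gold = f(k_gold) − (n + δ)·k_gold = 2.0107 − 0.104×6.9599 ≈ 1.2869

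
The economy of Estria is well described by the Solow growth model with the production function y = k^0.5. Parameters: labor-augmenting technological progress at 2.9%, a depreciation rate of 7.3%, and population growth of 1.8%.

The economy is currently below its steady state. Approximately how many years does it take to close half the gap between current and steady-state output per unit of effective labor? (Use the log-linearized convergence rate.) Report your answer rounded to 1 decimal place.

Near the steady state the convergence rate is λ = (1 − α)(n + g + δ).
λ = (1 − 0.5) × 0.120 = 0.5 × 0.120 = 0.0600
Half-life = ln 2 / λ = 0.6931 / 0.0600 ≈ 11.55 years

half-life ≈ 11.6 years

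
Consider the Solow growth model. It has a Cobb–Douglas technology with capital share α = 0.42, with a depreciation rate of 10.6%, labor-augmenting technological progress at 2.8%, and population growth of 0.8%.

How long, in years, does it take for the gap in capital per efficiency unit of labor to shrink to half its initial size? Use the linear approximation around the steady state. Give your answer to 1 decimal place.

t_½ ≈ 8.4 years

Near the steady state the convergence rate is λ = (1 − α)(n + g + δ).
λ = (1 − 0.42) × 0.142 = 0.58 × 0.142 = 0.08236
Half-life = ln 2 / λ = 0.6931 / 0.08236 ≈ 8.42 years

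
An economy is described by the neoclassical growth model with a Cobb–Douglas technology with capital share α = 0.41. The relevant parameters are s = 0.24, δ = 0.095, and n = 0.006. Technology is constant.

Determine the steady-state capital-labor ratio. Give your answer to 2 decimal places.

Steady state requires s·f(k) = (n + δ)·k, i.e. s·k^α = (n + δ)·k.
Dividing both sides by k: k^(1−α) = s / (n + δ).
k^0.59 = 0.24 / (0.006 + 0.095) = 0.24 / 0.101 = 2.3762
k* = 2.3762^(1/0.59) ≈ 4.3360

k* = 4.34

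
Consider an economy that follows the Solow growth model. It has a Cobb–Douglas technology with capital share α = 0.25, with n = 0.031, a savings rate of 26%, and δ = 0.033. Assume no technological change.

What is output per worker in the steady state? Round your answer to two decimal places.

y* ≈ 1.60

At the steady state, Δk = 0, so s·k^α = (n + δ)·k.
Dividing both sides by k: k^(1−α) = s / (n + δ).
k^0.75 = 0.26 / (0.031 + 0.033) = 0.26 / 0.064 = 4.0625
k* = 4.0625^(1/0.75) ≈ 6.4822
y* = (k*)^α = 6.4822^0.25 ≈ 1.5956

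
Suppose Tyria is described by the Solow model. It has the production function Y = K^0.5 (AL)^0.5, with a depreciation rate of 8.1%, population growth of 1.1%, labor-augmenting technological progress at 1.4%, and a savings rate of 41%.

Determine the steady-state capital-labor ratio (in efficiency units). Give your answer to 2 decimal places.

k* ≈ 14.96

In steady state, investment equals break-even investment: s·k^α = (n + g + δ)·k.
Dividing both sides by k: k^(1−α) = s / (n + g + δ).
k^0.5 = 0.41 / (0.011 + 0.014 + 0.081) = 0.41 / 0.106 = 3.8679
k* = 3.8679^(1/0.5) ≈ 14.9607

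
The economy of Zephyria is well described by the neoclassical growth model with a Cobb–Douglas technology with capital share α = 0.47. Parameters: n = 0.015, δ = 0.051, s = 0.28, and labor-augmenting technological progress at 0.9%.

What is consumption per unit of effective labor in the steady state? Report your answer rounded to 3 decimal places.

c* = 2.316

At the steady state, Δk = 0, so s·k^α = (n + g + δ)·k.
Rearranging, k^(1−α) = s / (n + g + δ).
k^0.53 = 0.28 / (0.015 + 0.009 + 0.051) = 0.28 / 0.075 = 3.7333
k* = 3.7333^(1/0.53) ≈ 12.0066
y* = (k*)^α = 12.0066^0.47 ≈ 3.2161
c* = (1 − s)·y* = (1 − 0.28) × 3.2161 ≈ 2.3156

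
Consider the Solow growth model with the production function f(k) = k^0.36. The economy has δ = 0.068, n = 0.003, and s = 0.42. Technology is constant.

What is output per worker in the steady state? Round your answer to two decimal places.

y* = 2.72

At the steady state, Δk = 0, so s·k^α = (n + δ)·k.
Rearranging, k^(1−α) = s / (n + δ).
k^0.64 = 0.42 / (0.003 + 0.068) = 0.42 / 0.071 = 5.9155
k* = 5.9155^(1/0.64) ≈ 16.0782
y* = (k*)^α = 16.0782^0.36 ≈ 2.7180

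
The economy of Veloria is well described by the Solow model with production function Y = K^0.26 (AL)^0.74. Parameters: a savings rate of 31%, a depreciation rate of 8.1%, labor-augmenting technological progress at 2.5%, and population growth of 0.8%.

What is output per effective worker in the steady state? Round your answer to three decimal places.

Steady state requires s·f(k) = (n + g + δ)·k, i.e. s·k^α = (n + g + δ)·k.
Rearranging, k^(1−α) = s / (n + g + δ).
k^0.74 = 0.31 / (0.008 + 0.025 + 0.081) = 0.31 / 0.114 = 2.7193
k* = 2.7193^(1/0.74) ≈ 3.8646
y* = (k*)^α = 3.8646^0.26 ≈ 1.4212

y* ≈ 1.421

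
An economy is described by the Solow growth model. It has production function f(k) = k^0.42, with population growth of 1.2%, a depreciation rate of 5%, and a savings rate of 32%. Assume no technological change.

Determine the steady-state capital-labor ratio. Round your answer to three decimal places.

k* ≈ 16.939

Steady state requires s·f(k) = (n + δ)·k, i.e. s·k^α = (n + δ)·k.
Rearranging, k^(1−α) = s / (n + δ).
k^0.58 = 0.32 / (0.012 + 0.050) = 0.32 / 0.062 = 5.1613
k* = 5.1613^(1/0.58) ≈ 16.9393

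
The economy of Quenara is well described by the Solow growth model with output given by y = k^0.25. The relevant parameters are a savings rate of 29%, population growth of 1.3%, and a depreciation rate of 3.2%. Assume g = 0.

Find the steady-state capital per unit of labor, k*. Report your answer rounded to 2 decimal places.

k* = 11.99

In steady state, investment equals break-even investment: s·k^α = (n + δ)·k.
Dividing both sides by k: k^(1−α) = s / (n + δ).
k^0.75 = 0.29 / (0.013 + 0.032) = 0.29 / 0.045 = 6.4444
k* = 6.4444^(1/0.75) ≈ 11.9925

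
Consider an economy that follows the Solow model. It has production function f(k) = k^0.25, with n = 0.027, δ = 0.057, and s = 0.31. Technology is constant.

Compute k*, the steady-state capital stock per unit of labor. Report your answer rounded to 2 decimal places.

k* ≈ 5.70

In steady state, investment equals break-even investment: s·k^α = (n + δ)·k.
Rearranging, k^(1−α) = s / (n + δ).
k^0.75 = 0.31 / (0.027 + 0.057) = 0.31 / 0.084 = 3.6905
k* = 3.6905^(1/0.75) ≈ 5.7031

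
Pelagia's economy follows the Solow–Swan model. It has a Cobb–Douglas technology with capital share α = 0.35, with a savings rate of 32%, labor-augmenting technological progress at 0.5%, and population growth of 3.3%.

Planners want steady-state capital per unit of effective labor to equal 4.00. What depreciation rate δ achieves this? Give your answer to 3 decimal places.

δ ≈ 0.092

Steady state requires s·f(k) = (n + g + δ)·k, i.e. s·k^α = (n + g + δ)·k.
So s / (n + g + δ) = (k*)^(1−α) = 4.00^0.65 = 2.4623.
Therefore n + g + δ = s / 2.4623 = 0.32 / 2.4623 = 0.1300, so δ = 0.1300 − 0.038 = 0.0920.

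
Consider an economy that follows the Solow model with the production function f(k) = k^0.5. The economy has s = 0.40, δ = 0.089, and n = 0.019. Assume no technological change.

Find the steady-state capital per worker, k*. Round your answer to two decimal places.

In steady state, investment equals break-even investment: s·k^α = (n + δ)·k.
Dividing both sides by k: k^(1−α) = s / (n + δ).
k^0.5 = 0.40 / (0.019 + 0.089) = 0.40 / 0.108 = 3.7037
k* = 3.7037^(1/0.5) ≈ 13.7174

k* ≈ 13.72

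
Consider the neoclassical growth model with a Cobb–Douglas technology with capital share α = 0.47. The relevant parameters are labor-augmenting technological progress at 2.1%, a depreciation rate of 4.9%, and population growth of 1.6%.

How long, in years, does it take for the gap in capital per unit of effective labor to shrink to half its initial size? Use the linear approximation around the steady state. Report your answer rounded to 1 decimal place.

about 15.2 years

Near the steady state the convergence rate is λ = (1 − α)(n + g + δ).
λ = (1 − 0.47) × 0.086 = 0.53 × 0.086 = 0.04558
Half-life = ln 2 / λ = 0.6931 / 0.04558 ≈ 15.21 years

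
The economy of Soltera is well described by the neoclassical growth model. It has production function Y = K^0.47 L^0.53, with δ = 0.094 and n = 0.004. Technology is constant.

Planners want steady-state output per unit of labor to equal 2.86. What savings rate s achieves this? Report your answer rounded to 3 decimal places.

In steady state, investment equals break-even investment: s·k^α = (n + δ)·k.
Since y* = [s/(n + δ)]^(α/(1−α)), we have s/(n + δ) = (y*)^((1−α)/α) = 2.86^1.1277 = 3.2707.
Therefore s = 3.2707 × (n + δ) = 3.2707 × 0.098 = 0.3205.

s ≈ 0.321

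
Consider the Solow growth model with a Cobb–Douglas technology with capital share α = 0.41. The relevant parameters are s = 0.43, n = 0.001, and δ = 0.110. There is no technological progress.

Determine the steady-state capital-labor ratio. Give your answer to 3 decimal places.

At the steady state, Δk = 0, so s·k^α = (n + δ)·k.
Dividing both sides by k: k^(1−α) = s / (n + δ).
k^0.59 = 0.43 / (0.001 + 0.110) = 0.43 / 0.111 = 3.8739
k* = 3.8739^(1/0.59) ≈ 9.9280

k* ≈ 9.928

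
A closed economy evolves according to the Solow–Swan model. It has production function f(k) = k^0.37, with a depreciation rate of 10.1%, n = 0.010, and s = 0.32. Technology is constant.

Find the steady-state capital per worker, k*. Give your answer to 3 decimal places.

Steady state requires s·f(k) = (n + δ)·k, i.e. s·k^α = (n + δ)·k.
Rearranging, k^(1−α) = s / (n + δ).
k^0.63 = 0.32 / (0.010 + 0.101) = 0.32 / 0.111 = 2.8829
k* = 2.8829^(1/0.63) ≈ 5.3689

k* = 5.369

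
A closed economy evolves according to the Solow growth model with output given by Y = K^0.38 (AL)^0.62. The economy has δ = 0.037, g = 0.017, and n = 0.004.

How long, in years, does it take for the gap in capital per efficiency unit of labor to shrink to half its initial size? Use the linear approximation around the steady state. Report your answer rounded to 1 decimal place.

Near the steady state the convergence rate is λ = (1 − α)(n + g + δ).
λ = (1 − 0.38) × 0.058 = 0.62 × 0.058 = 0.03596
Half-life = ln 2 / λ = 0.6931 / 0.03596 ≈ 19.27 years

t_½ ≈ 19.3 years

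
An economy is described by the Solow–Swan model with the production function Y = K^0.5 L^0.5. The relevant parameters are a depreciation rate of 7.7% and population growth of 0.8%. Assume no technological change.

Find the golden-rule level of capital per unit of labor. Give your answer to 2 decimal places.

k_gold ≈ 34.60

The golden rule sets f'(k) = n + δ, i.e. α·k^(α−1) = n + δ.
So k^(1−α) = α / (n + δ) = 0.5 / 0.085 = 5.8824.
k_gold = 5.8824^(1/0.5) ≈ 34.6026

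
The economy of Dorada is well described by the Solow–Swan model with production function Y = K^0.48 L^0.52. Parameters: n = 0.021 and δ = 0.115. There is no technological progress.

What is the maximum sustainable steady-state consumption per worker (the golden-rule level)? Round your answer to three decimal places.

c_gold ≈ 1.666

At the golden rule, f'(k) = n + δ, so α·k^(α−1) = n + δ and k_gold = (α/(n + δ))^(1/(1−α)).
k_gold = (0.48/0.136)^(1/0.52) = 3.5294^1.9231 ≈ 11.3053
c_gold = f(k_gold) − (n + δ)·k_gold = 3.2031 − 0.136×11.3053 ≈ 1.6656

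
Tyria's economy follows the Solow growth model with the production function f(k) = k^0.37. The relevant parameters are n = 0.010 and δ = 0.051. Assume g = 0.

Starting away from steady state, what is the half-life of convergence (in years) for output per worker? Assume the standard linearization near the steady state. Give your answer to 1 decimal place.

t_½ ≈ 18.0 years

Near the steady state the convergence rate is λ = (1 − α)(n + δ).
λ = (1 − 0.37) × 0.061 = 0.63 × 0.061 = 0.03843
Half-life = ln 2 / λ = 0.6931 / 0.03843 ≈ 18.04 years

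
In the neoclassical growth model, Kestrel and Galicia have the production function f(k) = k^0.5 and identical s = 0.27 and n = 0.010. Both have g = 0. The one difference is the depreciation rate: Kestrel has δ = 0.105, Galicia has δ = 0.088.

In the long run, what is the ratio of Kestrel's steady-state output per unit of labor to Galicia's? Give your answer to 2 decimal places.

ratio ≈ 0.85

Steady-state y* = [s/(n + δ)]^(α/(1−α)), so the ratio is [ (s_K/(n + δ)_K) / (s_G/(n + δ)_G) ]^1.
s_K/(n + δ)_K = 0.27/0.115 = 2.3478; s_G/(n + δ)_G = 0.27/0.098 = 2.7551.
Ratio = (2.3478/2.7551)^1 = 0.8522^1 ≈ 0.8522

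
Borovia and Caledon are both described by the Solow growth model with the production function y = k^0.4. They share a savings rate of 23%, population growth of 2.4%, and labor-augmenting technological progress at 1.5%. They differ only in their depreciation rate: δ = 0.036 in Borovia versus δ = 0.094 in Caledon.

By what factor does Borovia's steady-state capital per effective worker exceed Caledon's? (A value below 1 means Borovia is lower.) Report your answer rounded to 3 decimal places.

Steady-state k* = [s/(n + g + δ)]^(1/(1−α)), so the ratio is [ (s_B/(n + g + δ)_B) / (s_C/(n + g + δ)_C) ]^1.6667.
s_B/(n + g + δ)_B = 0.23/0.075 = 3.0667; s_C/(n + g + δ)_C = 0.23/0.133 = 1.7293.
Ratio = (3.0667/1.7293)^1.6667 = 1.7734^1.6667 ≈ 2.5983

k*_B / k*_C ≈ 2.598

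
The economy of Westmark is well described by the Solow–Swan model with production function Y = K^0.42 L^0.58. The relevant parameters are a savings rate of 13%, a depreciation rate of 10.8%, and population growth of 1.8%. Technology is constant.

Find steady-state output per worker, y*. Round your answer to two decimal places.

In steady state, investment equals break-even investment: s·k^α = (n + δ)·k.
Dividing both sides by k: k^(1−α) = s / (n + δ).
k^0.58 = 0.13 / (0.018 + 0.108) = 0.13 / 0.126 = 1.0317
k* = 1.0317^(1/0.58) ≈ 1.0553
y* = (k*)^α = 1.0553^0.42 ≈ 1.0229

y* = 1.02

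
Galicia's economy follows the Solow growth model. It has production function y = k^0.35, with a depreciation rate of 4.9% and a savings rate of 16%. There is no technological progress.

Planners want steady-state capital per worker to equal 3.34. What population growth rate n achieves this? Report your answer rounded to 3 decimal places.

n ≈ 0.024

In steady state, investment equals break-even investment: s·k^α = (n + δ)·k.
So s / (n + δ) = (k*)^(1−α) = 3.34^0.65 = 2.1900.
Therefore n + δ = s / 2.1900 = 0.16 / 2.1900 = 0.0731, so n = 0.0731 − 0.049 = 0.0241.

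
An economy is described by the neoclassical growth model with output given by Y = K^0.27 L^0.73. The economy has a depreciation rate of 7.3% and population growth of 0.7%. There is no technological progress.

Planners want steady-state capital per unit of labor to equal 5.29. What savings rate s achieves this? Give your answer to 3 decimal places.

At the steady state, Δk = 0, so s·k^α = (n + δ)·k.
So s / (n + δ) = (k*)^(1−α) = 5.29^0.73 = 3.3738.
Therefore s = 3.3738 × (n + δ) = 3.3738 × 0.080 = 0.2699.

s ≈ 0.270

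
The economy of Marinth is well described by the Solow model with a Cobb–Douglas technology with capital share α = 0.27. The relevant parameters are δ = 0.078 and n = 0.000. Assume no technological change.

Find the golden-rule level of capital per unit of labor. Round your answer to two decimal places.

The golden rule sets f'(k) = n + δ, i.e. α·k^(α−1) = n + δ.
So k^(1−α) = α / (n + δ) = 0.27 / 0.078 = 3.4615.
k_gold = 3.4615^(1/0.73) ≈ 5.4792

k_gold ≈ 5.48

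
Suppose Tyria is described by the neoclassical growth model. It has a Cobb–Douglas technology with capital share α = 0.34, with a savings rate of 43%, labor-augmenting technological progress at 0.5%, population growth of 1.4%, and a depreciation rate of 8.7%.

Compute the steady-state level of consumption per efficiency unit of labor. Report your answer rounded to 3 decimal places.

Steady state requires s·f(k) = (n + g + δ)·k, i.e. s·k^α = (n + g + δ)·k.
Rearranging, k^(1−α) = s / (n + g + δ).
k^0.66 = 0.43 / (0.014 + 0.005 + 0.087) = 0.43 / 0.106 = 4.0566
k* = 4.0566^(1/0.66) ≈ 8.3456
y* = (k*)^α = 8.3456^0.34 ≈ 2.0573
c* = (1 − s)·y* = (1 − 0.43) × 2.0573 ≈ 1.1727

c* ≈ 1.173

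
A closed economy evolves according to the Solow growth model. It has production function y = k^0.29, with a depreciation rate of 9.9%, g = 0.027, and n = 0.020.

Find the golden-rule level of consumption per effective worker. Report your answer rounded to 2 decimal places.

At the golden rule, f'(k) = n + g + δ, so α·k^(α−1) = n + g + δ and k_gold = (α/(n + g + δ))^(1/(1−α)).
k_gold = (0.29/0.146)^(1/0.71) = 1.9863^1.4085 ≈ 2.6290
c_gold = f(k_gold) − (n + g + δ)·k_gold = 1.3235 − 0.146×2.6290 ≈ 0.9397

c_gold ≈ 0.94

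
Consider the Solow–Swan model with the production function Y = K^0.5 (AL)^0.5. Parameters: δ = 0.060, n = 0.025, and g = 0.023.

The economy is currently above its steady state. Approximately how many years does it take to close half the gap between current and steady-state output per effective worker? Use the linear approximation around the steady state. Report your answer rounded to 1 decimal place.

t_½ ≈ 12.8 years

Near the steady state the convergence rate is λ = (1 − α)(n + g + δ).
λ = (1 − 0.5) × 0.108 = 0.5 × 0.108 = 0.0540
Half-life = ln 2 / λ = 0.6931 / 0.0540 ≈ 12.84 years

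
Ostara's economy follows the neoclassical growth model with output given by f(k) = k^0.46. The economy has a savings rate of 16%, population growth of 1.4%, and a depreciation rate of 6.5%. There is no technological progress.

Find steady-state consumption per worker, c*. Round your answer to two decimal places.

c* ≈ 1.53

Steady state requires s·f(k) = (n + δ)·k, i.e. s·k^α = (n + δ)·k.
Dividing both sides by k: k^(1−α) = s / (n + δ).
k^0.54 = 0.16 / (0.014 + 0.065) = 0.16 / 0.079 = 2.0253
k* = 2.0253^(1/0.54) ≈ 3.6946
y* = (k*)^α = 3.6946^0.46 ≈ 1.8242
c* = (1 − s)·y* = (1 − 0.16) × 1.8242 ≈ 1.5323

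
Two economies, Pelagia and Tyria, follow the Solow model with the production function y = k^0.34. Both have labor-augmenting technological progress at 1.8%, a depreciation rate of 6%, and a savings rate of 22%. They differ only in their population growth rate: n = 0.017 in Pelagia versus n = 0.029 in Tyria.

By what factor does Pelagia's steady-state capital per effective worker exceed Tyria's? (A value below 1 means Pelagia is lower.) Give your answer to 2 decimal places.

Steady-state k* = [s/(n + g + δ)]^(1/(1−α)), so the ratio is [ (s_P/(n + g + δ)_P) / (s_T/(n + g + δ)_T) ]^1.5152.
s_P/(n + g + δ)_P = 0.22/0.095 = 2.3158; s_T/(n + g + δ)_T = 0.22/0.107 = 2.0561.
Ratio = (2.3158/2.0561)^1.5152 = 1.1263^1.5152 ≈ 1.1975

k*_P / k*_T ≈ 1.20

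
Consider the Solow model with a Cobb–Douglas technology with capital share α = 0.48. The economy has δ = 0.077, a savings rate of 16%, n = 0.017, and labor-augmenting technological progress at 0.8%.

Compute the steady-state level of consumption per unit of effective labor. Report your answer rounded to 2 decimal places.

At the steady state, Δk = 0, so s·k^α = (n + g + δ)·k.
Rearranging, k^(1−α) = s / (n + g + δ).
k^0.52 = 0.16 / (0.017 + 0.008 + 0.077) = 0.16 / 0.102 = 1.5686
k* = 1.5686^(1/0.52) ≈ 2.3768
y* = (k*)^α = 2.3768^0.48 ≈ 1.5152
c* = (1 − s)·y* = (1 − 0.16) × 1.5152 ≈ 1.2728

c* ≈ 1.27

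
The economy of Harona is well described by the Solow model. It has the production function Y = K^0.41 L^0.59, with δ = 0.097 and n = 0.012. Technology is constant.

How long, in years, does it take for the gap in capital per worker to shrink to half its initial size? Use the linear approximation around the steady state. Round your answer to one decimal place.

Near the steady state the convergence rate is λ = (1 − α)(n + δ).
λ = (1 − 0.41) × 0.109 = 0.59 × 0.109 = 0.06431
Half-life = ln 2 / λ = 0.6931 / 0.06431 ≈ 10.78 years

about 10.8 years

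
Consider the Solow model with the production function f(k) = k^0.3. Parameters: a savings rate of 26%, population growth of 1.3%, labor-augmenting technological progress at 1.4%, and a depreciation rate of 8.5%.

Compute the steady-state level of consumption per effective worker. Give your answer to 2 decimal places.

Steady state requires s·f(k) = (n + g + δ)·k, i.e. s·k^α = (n + g + δ)·k.
Dividing both sides by k: k^(1−α) = s / (n + g + δ).
k^0.7 = 0.26 / (0.013 + 0.014 + 0.085) = 0.26 / 0.112 = 2.3214
k* = 2.3214^(1/0.7) ≈ 3.3304
y* = (k*)^α = 3.3304^0.3 ≈ 1.4347
c* = (1 − s)·y* = (1 − 0.26) × 1.4347 ≈ 1.0617

c* = 1.06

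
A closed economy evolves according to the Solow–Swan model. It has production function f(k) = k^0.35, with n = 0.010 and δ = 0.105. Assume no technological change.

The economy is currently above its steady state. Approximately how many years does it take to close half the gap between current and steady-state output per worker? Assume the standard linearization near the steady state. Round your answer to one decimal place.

Near the steady state the convergence rate is λ = (1 − α)(n + δ).
λ = (1 − 0.35) × 0.115 = 0.65 × 0.115 = 0.07475
Half-life = ln 2 / λ = 0.6931 / 0.07475 ≈ 9.27 years

t_½ ≈ 9.3 years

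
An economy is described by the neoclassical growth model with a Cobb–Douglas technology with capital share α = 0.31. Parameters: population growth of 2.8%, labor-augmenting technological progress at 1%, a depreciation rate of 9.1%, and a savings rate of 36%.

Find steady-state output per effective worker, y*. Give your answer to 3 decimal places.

y* = 1.586

Steady state requires s·f(k) = (n + g + δ)·k, i.e. s·k^α = (n + g + δ)·k.
Rearranging, k^(1−α) = s / (n + g + δ).
k^0.69 = 0.36 / (0.028 + 0.010 + 0.091) = 0.36 / 0.129 = 2.7907
k* = 2.7907^(1/0.69) ≈ 4.4255
y* = (k*)^α = 4.4255^0.31 ≈ 1.5858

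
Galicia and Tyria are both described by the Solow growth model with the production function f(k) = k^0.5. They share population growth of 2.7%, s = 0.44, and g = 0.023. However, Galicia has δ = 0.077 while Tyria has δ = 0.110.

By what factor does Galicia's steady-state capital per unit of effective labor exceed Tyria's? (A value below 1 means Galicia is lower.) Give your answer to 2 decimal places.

k*_G / k*_T ≈ 1.59

Steady-state k* = [s/(n + g + δ)]^(1/(1−α)), so the ratio is [ (s_G/(n + g + δ)_G) / (s_T/(n + g + δ)_T) ]^2.
s_G/(n + g + δ)_G = 0.44/0.127 = 3.4646; s_T/(n + g + δ)_T = 0.44/0.160 = 2.7500.
Ratio = (3.4646/2.7500)^2 = 1.2599^2 ≈ 1.5873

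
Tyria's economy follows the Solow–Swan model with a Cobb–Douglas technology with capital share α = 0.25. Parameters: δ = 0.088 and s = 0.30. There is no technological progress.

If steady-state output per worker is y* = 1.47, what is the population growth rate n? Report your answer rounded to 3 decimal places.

n ≈ 0.006

In steady state, investment equals break-even investment: s·k^α = (n + δ)·k.
Since y* = [s/(n + δ)]^(α/(1−α)), we have s/(n + δ) = (y*)^((1−α)/α) = 1.47^3 = 3.1765.
Therefore n + δ = s / 3.1765 = 0.30 / 3.1765 = 0.0944, so n = 0.0944 − 0.088 = 0.0064.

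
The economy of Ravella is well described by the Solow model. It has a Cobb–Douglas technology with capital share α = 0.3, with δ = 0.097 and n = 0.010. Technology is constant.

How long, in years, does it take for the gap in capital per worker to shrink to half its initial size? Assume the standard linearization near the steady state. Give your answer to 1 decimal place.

Near the steady state the convergence rate is λ = (1 − α)(n + δ).
λ = (1 − 0.3) × 0.107 = 0.7 × 0.107 = 0.0749
Half-life = ln 2 / λ = 0.6931 / 0.0749 ≈ 9.25 years

half-life ≈ 9.3 years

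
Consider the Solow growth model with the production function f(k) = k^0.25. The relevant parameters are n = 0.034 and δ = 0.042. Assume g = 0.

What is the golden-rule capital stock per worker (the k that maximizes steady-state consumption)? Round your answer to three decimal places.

k_gold ≈ 4.892

The golden rule sets f'(k) = n + δ, i.e. α·k^(α−1) = n + δ.
So k^(1−α) = α / (n + δ) = 0.25 / 0.076 = 3.2895.
k_gold = 3.2895^(1/0.75) ≈ 4.8922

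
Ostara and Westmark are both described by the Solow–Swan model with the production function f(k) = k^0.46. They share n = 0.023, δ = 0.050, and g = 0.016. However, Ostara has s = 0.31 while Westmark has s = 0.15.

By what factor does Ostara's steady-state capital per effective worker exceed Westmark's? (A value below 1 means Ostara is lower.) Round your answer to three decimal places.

k*_O / k*_W ≈ 3.836

Steady-state k* = [s/(n + g + δ)]^(1/(1−α)), so the ratio is [ (s_O/(n + g + δ)_O) / (s_W/(n + g + δ)_W) ]^1.8519.
s_O/(n + g + δ)_O = 0.31/0.089 = 3.4831; s_W/(n + g + δ)_W = 0.15/0.089 = 1.6854.
Ratio = (3.4831/1.6854)^1.8519 = 2.0666^1.8519 ≈ 3.8355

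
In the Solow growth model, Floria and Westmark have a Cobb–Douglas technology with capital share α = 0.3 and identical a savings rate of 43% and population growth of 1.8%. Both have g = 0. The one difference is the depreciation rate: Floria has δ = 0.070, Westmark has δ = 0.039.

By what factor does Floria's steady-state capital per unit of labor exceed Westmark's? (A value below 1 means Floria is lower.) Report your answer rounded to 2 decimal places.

Steady-state k* = [s/(n + δ)]^(1/(1−α)), so the ratio is [ (s_F/(n + δ)_F) / (s_W/(n + δ)_W) ]^1.4286.
s_F/(n + δ)_F = 0.43/0.088 = 4.8864; s_W/(n + δ)_W = 0.43/0.057 = 7.5439.
Ratio = (4.8864/7.5439)^1.4286 = 0.6477^1.4286 ≈ 0.5377

ratio ≈ 0.54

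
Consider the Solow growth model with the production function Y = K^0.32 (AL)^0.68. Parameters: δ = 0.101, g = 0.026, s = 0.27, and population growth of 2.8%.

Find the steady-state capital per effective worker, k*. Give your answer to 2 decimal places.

Steady state requires s·f(k) = (n + g + δ)·k, i.e. s·k^α = (n + g + δ)·k.
Rearranging, k^(1−α) = s / (n + g + δ).
k^0.68 = 0.27 / (0.028 + 0.026 + 0.101) = 0.27 / 0.155 = 1.7419
k* = 1.7419^(1/0.68) ≈ 2.2618

k* = 2.26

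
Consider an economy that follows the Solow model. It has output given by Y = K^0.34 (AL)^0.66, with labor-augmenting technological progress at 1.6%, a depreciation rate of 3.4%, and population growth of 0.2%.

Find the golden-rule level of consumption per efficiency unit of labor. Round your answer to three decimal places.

c_gold ≈ 1.736

At the golden rule, f'(k) = n + g + δ, so α·k^(α−1) = n + g + δ and k_gold = (α/(n + g + δ))^(1/(1−α)).
k_gold = (0.34/0.052)^(1/0.66) = 6.5385^1.5152 ≈ 17.2033
c_gold = f(k_gold) − (n + g + δ)·k_gold = 2.6309 − 0.052×17.2033 ≈ 1.7363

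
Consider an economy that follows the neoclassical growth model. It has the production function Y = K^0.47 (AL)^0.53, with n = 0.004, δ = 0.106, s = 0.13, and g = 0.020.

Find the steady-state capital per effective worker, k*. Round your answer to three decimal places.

In steady state, investment equals break-even investment: s·k^α = (n + g + δ)·k.
Rearranging, k^(1−α) = s / (n + g + δ).
k^0.53 = 0.13 / (0.004 + 0.020 + 0.106) = 0.13 / 0.130 = 1.0000
k* = 1.0000^(1/0.53) ≈ 1.0000

k* = 1.000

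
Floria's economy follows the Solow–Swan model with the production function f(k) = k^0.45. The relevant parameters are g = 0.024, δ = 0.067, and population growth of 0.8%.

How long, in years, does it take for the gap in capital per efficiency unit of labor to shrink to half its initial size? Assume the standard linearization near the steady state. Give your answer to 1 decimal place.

Near the steady state the convergence rate is λ = (1 − α)(n + g + δ).
λ = (1 − 0.45) × 0.099 = 0.55 × 0.099 = 0.05445
Half-life = ln 2 / λ = 0.6931 / 0.05445 ≈ 12.73 years

about 12.7 years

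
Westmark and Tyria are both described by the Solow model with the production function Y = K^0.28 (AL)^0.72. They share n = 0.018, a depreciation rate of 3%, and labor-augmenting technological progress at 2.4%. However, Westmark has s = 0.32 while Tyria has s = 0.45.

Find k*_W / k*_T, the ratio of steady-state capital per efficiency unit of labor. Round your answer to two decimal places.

Steady-state k* = [s/(n + g + δ)]^(1/(1−α)), so the ratio is [ (s_W/(n + g + δ)_W) / (s_T/(n + g + δ)_T) ]^1.3889.
s_W/(n + g + δ)_W = 0.32/0.072 = 4.4444; s_T/(n + g + δ)_T = 0.45/0.072 = 6.2500.
Ratio = (4.4444/6.2500)^1.3889 = 0.7111^1.3889 ≈ 0.6228

ratio ≈ 0.62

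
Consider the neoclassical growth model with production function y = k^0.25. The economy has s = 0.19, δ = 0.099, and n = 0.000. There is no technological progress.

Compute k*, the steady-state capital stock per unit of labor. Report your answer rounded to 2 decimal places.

k* = 2.39

Steady state requires s·f(k) = (n + δ)·k, i.e. s·k^α = (n + δ)·k.
Rearranging, k^(1−α) = s / (n + δ).
k^0.75 = 0.19 / (0.000 + 0.099) = 0.19 / 0.099 = 1.9192
k* = 1.9192^(1/0.75) ≈ 2.3850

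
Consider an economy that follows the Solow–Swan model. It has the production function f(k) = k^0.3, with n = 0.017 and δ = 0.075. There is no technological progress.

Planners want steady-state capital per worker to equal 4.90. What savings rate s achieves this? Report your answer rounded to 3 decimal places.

s ≈ 0.280

Steady state requires s·f(k) = (n + δ)·k, i.e. s·k^α = (n + δ)·k.
So s / (n + δ) = (k*)^(1−α) = 4.90^0.7 = 3.0418.
Therefore s = 3.0418 × (n + δ) = 3.0418 × 0.092 = 0.2798.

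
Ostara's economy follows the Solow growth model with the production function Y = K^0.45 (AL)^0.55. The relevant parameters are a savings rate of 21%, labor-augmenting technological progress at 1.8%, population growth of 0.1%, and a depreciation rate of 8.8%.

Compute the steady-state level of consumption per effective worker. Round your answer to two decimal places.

At the steady state, Δk = 0, so s·k^α = (n + g + δ)·k.
Dividing both sides by k: k^(1−α) = s / (n + g + δ).
k^0.55 = 0.21 / (0.001 + 0.018 + 0.088) = 0.21 / 0.107 = 1.9626
k* = 1.9626^(1/0.55) ≈ 3.4074
y* = (k*)^α = 3.4074^0.45 ≈ 1.7362
c* = (1 − s)·y* = (1 − 0.21) × 1.7362 ≈ 1.3716

c* ≈ 1.37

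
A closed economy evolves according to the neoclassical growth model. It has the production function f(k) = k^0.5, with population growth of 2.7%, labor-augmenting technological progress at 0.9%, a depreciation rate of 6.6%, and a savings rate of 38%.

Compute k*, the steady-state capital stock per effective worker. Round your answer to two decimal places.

In steady state, investment equals break-even investment: s·k^α = (n + g + δ)·k.
Dividing both sides by k: k^(1−α) = s / (n + g + δ).
k^0.5 = 0.38 / (0.027 + 0.009 + 0.066) = 0.38 / 0.102 = 3.7255
k* = 3.7255^(1/0.5) ≈ 13.8794

k* ≈ 13.88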